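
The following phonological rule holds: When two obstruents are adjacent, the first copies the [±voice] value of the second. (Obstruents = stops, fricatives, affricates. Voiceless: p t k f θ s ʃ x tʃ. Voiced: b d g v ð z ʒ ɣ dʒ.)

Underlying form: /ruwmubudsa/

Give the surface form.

/d/ before /s/ (voiceless) → [t]

[ruwmubutsa]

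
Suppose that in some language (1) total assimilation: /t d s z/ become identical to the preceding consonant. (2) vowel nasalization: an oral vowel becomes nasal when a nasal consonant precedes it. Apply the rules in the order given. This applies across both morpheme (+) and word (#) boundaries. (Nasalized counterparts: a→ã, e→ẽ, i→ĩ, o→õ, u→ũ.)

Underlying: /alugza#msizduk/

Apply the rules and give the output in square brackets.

[alugga#mmĩzzuk]

Rule 1: /z/ after /g/ → [g] (total assimilation)
Rule 1: /s/ after /m/ → [m] (total assimilation)
Rule 1: /d/ after /z/ → [z] (total assimilation)
After rule 1: alugga#mmizzuk
Rule 2: /i/ after nasal /m/ → [ĩ]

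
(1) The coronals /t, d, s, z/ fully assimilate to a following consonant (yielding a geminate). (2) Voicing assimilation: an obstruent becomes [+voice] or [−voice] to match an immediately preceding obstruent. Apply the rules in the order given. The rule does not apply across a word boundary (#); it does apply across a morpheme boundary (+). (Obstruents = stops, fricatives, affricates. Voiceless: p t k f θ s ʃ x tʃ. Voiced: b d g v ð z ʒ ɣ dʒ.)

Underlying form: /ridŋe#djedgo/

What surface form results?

Rule 1: /d/ before /ŋ/ → [ŋ] (total assimilation)
Rule 1: /d/ before /j/ → [j] (total assimilation)
Rule 1: /d/ before /g/ → [g] (total assimilation)
After rule 1: riŋŋe#jjeggo
Rule 2: no segment meets the rule's conditions; no change.

[riŋŋe#jjeggo]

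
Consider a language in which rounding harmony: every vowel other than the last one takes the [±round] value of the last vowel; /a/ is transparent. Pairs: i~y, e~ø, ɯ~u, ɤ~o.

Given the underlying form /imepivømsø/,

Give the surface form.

/i/ harmonizes with /ø/ ([+round]) → [y]
/e/ harmonizes with /ø/ ([+round]) → [ø]
/i/ harmonizes with /ø/ ([+round]) → [y]

[ymøpyvømsø]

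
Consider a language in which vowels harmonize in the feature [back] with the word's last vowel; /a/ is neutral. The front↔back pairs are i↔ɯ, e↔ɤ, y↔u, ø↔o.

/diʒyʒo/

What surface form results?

[dɯʒuʒo]

/i/ harmonizes with /o/ ([+back]) → [ɯ]
/y/ harmonizes with /o/ ([+back]) → [u]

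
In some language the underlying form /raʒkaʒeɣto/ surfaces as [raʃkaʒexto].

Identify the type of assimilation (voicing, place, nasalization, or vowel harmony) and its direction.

voicing assimilation, regressive

/ʒ/→[ʃ] /ɣ/→[x].
Each target copies a feature from the following segment, so the direction is regressive.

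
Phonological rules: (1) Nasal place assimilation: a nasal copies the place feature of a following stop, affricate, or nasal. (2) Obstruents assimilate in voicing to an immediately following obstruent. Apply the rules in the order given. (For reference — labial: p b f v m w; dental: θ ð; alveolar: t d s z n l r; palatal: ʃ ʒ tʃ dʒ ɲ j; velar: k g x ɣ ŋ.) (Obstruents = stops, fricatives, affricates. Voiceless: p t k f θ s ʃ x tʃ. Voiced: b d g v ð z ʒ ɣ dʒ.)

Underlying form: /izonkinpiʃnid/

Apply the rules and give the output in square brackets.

Rule 1: /n/ before /k/ (velar) → [ŋ]
Rule 1: /n/ before /p/ (labial) → [m]
After rule 1: izoŋkimpiʃnid
Rule 2: no segment meets the rule's conditions; no change.

[izoŋkimpiʃnid]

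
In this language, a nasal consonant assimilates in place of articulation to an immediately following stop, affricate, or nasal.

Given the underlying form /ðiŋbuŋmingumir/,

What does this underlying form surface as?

[ðimbummiŋgumir]

/ŋ/ before /b/ (labial) → [m]
/ŋ/ before /m/ (labial) → [m]
/n/ before /g/ (velar) → [ŋ]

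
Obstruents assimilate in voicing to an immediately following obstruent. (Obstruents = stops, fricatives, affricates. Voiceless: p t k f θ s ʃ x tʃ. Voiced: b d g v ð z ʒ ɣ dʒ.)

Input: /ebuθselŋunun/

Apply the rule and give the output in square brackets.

[ebuθselŋunun]

no segment meets the rule's conditions; no change.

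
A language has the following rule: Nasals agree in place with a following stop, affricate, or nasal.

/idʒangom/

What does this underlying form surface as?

/n/ before /g/ (velar) → [ŋ]

[idʒaŋgom]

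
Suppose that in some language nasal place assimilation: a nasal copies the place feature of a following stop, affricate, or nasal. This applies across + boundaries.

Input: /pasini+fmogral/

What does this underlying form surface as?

[pasini+fmogral]

no segment meets the rule's conditions; no change.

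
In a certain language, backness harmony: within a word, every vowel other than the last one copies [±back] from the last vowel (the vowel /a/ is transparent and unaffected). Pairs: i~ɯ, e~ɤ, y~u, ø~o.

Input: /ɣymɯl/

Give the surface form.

[ɣumɯl]

/y/ harmonizes with /ɯ/ ([+back]) → [u]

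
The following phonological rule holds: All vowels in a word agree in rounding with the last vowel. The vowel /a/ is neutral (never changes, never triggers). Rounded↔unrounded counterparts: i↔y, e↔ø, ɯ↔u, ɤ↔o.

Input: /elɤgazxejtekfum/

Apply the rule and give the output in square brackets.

[ølogazxøjtøkfum]

/e/ harmonizes with /u/ ([+round]) → [ø]
/ɤ/ harmonizes with /u/ ([+round]) → [o]
/e/ harmonizes with /u/ ([+round]) → [ø]
/e/ harmonizes with /u/ ([+round]) → [ø]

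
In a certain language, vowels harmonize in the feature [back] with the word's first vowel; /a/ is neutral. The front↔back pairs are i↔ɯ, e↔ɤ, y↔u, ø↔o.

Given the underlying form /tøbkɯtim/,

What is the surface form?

[tøbkitim]

/ɯ/ harmonizes with /ø/ ([-back]) → [i]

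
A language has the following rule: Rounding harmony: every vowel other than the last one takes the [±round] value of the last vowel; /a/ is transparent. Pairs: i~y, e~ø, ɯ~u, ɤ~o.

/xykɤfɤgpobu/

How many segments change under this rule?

/ɤ/ harmonizes with /u/ ([+round]) → [o]
/ɤ/ harmonizes with /u/ ([+round]) → [o]
2 segments change.

2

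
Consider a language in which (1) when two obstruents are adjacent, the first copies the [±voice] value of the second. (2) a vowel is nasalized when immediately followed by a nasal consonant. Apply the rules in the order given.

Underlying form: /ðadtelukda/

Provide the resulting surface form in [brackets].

[ðattelugda]

Rule 1: /d/ before /t/ (voiceless) → [t]
Rule 1: /k/ before /d/ (voiced) → [g]
After rule 1: ðattelugda
Rule 2: no segment meets the rule's conditions; no change.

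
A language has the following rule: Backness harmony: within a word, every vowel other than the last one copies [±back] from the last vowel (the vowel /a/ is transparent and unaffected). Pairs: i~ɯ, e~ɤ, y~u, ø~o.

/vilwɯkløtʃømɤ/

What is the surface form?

/i/ harmonizes with /ɤ/ ([+back]) → [ɯ]
/ø/ harmonizes with /ɤ/ ([+back]) → [o]
/ø/ harmonizes with /ɤ/ ([+back]) → [o]

[vɯlwɯklotʃomɤ]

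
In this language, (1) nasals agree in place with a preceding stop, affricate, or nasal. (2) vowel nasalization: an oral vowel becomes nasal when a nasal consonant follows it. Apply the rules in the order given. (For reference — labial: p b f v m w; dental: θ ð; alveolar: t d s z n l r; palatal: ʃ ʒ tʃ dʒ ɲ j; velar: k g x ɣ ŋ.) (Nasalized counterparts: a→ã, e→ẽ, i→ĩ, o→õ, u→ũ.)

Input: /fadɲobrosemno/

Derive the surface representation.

Rule 1: /ɲ/ after /d/ (alveolar) → [n]
Rule 1: /n/ after /m/ (labial) → [m]
After rule 1: fadnobrosemmo
Rule 2: /e/ before nasal /m/ → [ẽ]

[fadnobrosẽmmo]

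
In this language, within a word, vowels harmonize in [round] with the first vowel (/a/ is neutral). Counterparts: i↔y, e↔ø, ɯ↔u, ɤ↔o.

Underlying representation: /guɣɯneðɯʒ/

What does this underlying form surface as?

[guɣunøðuʒ]

/ɯ/ harmonizes with /u/ ([+round]) → [u]
/e/ harmonizes with /u/ ([+round]) → [ø]
/ɯ/ harmonizes with /u/ ([+round]) → [u]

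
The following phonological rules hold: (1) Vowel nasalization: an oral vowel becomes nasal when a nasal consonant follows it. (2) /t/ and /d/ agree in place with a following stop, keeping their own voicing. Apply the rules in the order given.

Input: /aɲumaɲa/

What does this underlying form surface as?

Rule 1: /a/ before nasal /ɲ/ → [ã]
Rule 1: /u/ before nasal /m/ → [ũ]
Rule 1: /a/ before nasal /ɲ/ → [ã]
After rule 1: ãɲũmãɲa
Rule 2: no segment meets the rule's conditions; no change.

[ãɲũmãɲa]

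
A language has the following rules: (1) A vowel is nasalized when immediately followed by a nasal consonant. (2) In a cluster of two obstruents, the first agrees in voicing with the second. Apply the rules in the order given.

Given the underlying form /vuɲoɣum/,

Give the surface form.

Rule 1: /u/ before nasal /ɲ/ → [ũ]
Rule 1: /u/ before nasal /m/ → [ũ]
After rule 1: vũɲoɣũm
Rule 2: no segment meets the rule's conditions; no change.

[vũɲoɣũm]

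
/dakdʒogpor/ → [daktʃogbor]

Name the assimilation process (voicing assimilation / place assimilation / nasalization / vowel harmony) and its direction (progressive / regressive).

/dʒ/→[tʃ] /p/→[b].
Each target copies a feature from the preceding segment, so the direction is progressive.

voicing assimilation, progressive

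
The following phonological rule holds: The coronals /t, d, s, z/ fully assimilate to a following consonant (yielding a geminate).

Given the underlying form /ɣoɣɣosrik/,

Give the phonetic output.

[ɣoɣɣorrik]

/s/ before /r/ → [r] (total assimilation)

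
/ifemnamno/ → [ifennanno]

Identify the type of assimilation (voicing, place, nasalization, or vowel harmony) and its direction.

place assimilation, regressive

/m/→[n] /m/→[n].
Each target copies a feature from the following segment, so the direction is regressive.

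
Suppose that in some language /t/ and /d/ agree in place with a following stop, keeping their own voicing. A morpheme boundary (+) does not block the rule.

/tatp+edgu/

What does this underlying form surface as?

/t/ before /p/ (labial) → [p]
/d/ before /g/ (velar) → [g]

[tapp+eggu]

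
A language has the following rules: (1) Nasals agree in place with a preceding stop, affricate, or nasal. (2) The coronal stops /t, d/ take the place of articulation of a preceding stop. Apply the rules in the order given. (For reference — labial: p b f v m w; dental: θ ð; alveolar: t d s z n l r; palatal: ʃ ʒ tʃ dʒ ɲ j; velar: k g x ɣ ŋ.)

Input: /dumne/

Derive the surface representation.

[dumme]

Rule 1: /n/ after /m/ (labial) → [m]
After rule 1: dumme
Rule 2: no segment meets the rule's conditions; no change.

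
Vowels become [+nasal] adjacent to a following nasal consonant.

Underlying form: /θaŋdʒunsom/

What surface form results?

[θãŋdʒũnsõm]

/a/ before nasal /ŋ/ → [ã]
/u/ before nasal /n/ → [ũ]
/o/ before nasal /m/ → [õ]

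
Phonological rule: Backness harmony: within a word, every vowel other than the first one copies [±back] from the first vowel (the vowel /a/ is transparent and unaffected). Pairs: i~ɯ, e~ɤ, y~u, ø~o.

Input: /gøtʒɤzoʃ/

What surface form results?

[gøtʒezøʃ]

/ɤ/ harmonizes with /ø/ ([-back]) → [e]
/o/ harmonizes with /ø/ ([-back]) → [ø]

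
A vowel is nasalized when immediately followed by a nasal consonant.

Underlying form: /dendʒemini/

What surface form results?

[dẽndʒẽmĩni]

/e/ before nasal /n/ → [ẽ]
/e/ before nasal /m/ → [ẽ]
/i/ before nasal /n/ → [ĩ]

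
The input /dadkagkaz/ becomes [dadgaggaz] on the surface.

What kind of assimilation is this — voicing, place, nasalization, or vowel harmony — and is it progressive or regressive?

/k/→[g] /k/→[g].
Each target copies a feature from the preceding segment, so the direction is progressive.

voicing assimilation, progressive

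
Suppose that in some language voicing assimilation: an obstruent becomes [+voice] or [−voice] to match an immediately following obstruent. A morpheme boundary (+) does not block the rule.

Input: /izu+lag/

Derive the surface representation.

no segment meets the rule's conditions; no change.

[izu+lag]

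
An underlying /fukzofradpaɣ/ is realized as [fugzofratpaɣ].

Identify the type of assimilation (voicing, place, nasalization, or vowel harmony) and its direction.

/k/→[g] /d/→[t].
Each target copies a feature from the following segment, so the direction is regressive.

voicing assimilation, regressive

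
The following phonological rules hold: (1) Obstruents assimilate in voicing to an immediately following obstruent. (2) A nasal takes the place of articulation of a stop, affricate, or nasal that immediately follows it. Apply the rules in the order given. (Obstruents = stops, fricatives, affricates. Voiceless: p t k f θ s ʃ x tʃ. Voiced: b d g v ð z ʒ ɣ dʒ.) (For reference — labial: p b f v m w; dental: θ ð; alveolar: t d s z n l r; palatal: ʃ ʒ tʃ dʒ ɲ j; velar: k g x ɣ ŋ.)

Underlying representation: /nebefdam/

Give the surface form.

Rule 1: /f/ before /d/ (voiced) → [v]
After rule 1: nebevdam
Rule 2: no segment meets the rule's conditions; no change.

[nebevdam]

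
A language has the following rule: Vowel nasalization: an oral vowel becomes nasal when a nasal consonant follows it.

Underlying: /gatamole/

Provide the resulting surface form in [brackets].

/a/ before nasal /m/ → [ã]

[gatãmole]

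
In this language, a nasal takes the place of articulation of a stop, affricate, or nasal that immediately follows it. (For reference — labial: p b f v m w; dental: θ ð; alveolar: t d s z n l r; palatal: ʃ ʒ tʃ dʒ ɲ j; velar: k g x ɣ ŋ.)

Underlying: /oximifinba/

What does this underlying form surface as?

[oximifimba]

/n/ before /b/ (labial) → [m]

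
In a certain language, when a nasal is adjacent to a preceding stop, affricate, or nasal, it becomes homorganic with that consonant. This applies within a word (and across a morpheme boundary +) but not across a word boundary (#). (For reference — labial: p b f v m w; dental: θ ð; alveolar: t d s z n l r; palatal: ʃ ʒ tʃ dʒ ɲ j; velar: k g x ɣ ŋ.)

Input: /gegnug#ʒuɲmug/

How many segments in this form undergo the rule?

/n/ after /g/ (velar) → [ŋ]
/m/ after /ɲ/ (palatal) → [ɲ]
2 segments change.

2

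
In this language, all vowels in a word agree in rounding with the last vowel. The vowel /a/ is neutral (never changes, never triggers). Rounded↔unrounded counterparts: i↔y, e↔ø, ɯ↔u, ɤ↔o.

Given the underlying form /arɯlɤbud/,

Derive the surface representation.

[arulobud]

/ɯ/ harmonizes with /u/ ([+round]) → [u]
/ɤ/ harmonizes with /u/ ([+round]) → [o]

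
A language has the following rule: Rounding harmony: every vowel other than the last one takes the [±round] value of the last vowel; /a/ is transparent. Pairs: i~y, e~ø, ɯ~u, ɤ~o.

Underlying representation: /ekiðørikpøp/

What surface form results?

/e/ harmonizes with /ø/ ([+round]) → [ø]
/i/ harmonizes with /ø/ ([+round]) → [y]
/i/ harmonizes with /ø/ ([+round]) → [y]

[økyðørykpøp]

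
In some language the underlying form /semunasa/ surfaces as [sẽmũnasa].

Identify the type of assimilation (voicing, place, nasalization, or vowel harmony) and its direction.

/e/→[ẽ] /u/→[ũ].
Each target copies a feature from the following segment, so the direction is regressive.

nasalization, regressive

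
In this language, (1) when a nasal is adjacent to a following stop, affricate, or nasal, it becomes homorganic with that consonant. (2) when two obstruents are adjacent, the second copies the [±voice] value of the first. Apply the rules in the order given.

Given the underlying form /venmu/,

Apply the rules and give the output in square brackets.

Rule 1: /n/ before /m/ (labial) → [m]
After rule 1: vemmu
Rule 2: no segment meets the rule's conditions; no change.

[vemmu]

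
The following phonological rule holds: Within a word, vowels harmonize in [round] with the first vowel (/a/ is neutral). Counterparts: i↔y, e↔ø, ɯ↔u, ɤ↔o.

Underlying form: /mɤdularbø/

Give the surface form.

[mɤdɯlarbe]

/u/ harmonizes with /ɤ/ ([-round]) → [ɯ]
/ø/ harmonizes with /ɤ/ ([-round]) → [e]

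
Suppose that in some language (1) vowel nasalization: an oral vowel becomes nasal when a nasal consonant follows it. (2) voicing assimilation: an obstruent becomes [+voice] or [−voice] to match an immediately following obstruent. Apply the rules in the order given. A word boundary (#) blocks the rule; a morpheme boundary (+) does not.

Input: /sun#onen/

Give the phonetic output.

[sũn#õnẽn]

Rule 1: /u/ before nasal /n/ → [ũ]
Rule 1: /o/ before nasal /n/ → [õ]
Rule 1: /e/ before nasal /n/ → [ẽ]
After rule 1: sũn#õnẽn
Rule 2: no segment meets the rule's conditions; no change.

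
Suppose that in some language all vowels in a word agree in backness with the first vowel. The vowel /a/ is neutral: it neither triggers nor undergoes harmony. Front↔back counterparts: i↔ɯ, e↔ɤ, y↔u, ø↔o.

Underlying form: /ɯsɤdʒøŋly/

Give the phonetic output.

[ɯsɤdʒoŋlu]

/ø/ harmonizes with /ɯ/ ([+back]) → [o]
/y/ harmonizes with /ɯ/ ([+back]) → [u]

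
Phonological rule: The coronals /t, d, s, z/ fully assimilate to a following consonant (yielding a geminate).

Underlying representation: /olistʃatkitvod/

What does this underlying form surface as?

/s/ before /tʃ/ → [tʃ] (total assimilation)
/t/ before /k/ → [k] (total assimilation)
/t/ before /v/ → [v] (total assimilation)

[olitʃtʃakkivvod]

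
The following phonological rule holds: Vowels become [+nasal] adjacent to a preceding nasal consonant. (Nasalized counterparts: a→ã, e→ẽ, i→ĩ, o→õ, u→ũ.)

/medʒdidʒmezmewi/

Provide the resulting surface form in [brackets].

/e/ after nasal /m/ → [ẽ]
/e/ after nasal /m/ → [ẽ]
/e/ after nasal /m/ → [ẽ]

[mẽdʒdidʒmẽzmẽwi]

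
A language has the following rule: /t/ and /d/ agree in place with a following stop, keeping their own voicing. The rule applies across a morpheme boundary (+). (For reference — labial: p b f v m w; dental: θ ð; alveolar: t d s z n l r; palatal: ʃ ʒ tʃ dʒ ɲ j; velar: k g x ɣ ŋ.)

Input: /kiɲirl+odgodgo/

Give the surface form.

[kiɲirl+oggoggo]

/d/ before /g/ (velar) → [g]
/d/ before /g/ (velar) → [g]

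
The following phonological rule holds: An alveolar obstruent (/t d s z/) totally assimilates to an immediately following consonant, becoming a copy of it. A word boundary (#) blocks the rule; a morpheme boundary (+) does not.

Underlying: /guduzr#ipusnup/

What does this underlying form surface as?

[gudurr#ipunnup]

/z/ before /r/ → [r] (total assimilation)
/s/ before /n/ → [n] (total assimilation)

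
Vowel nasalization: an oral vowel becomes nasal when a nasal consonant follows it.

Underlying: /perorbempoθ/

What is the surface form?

/e/ before nasal /m/ → [ẽ]

[perorbẽmpoθ]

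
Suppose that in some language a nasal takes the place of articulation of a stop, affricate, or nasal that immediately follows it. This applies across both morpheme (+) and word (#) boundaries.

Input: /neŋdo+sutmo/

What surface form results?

[nendo+sutmo]

/ŋ/ before /d/ (alveolar) → [n]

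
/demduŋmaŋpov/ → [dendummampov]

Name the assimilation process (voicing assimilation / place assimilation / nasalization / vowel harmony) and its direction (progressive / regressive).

/m/→[n] /ŋ/→[m] /ŋ/→[m].
Each target copies a feature from the following segment, so the direction is regressive.

place assimilation, regressive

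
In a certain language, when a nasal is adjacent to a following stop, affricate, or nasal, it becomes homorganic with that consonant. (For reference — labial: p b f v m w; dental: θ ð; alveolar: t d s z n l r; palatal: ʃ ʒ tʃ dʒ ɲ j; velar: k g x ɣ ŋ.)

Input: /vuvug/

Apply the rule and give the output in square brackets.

no segment meets the rule's conditions; no change.

[vuvug]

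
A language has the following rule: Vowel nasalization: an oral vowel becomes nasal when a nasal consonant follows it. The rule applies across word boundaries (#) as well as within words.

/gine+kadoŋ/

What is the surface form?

[gĩne+kadõŋ]

/i/ before nasal /n/ → [ĩ]
/o/ before nasal /ŋ/ → [õ]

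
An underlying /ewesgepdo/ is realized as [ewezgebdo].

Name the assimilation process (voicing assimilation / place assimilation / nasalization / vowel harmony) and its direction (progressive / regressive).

voicing assimilation, regressive

/s/→[z] /p/→[b].
Each target copies a feature from the following segment, so the direction is regressive.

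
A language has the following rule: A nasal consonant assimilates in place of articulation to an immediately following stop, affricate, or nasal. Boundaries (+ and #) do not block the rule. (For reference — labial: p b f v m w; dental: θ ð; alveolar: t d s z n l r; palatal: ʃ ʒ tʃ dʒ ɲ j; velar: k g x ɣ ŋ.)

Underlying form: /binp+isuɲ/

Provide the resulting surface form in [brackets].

/n/ before /p/ (labial) → [m]

[bimp+isuɲ]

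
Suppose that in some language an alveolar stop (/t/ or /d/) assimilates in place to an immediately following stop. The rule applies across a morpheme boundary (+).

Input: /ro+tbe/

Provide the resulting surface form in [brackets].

[ro+pbe]

/t/ before /b/ (labial) → [p]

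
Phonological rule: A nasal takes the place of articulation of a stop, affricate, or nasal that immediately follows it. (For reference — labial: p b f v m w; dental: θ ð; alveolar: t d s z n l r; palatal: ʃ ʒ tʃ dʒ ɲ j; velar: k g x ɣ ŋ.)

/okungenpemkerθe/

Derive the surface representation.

/n/ before /g/ (velar) → [ŋ]
/n/ before /p/ (labial) → [m]
/m/ before /k/ (velar) → [ŋ]

[okuŋgempeŋkerθe]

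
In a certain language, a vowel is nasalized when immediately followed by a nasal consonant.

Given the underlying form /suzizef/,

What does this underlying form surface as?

[suzizef]

no segment meets the rule's conditions; no change.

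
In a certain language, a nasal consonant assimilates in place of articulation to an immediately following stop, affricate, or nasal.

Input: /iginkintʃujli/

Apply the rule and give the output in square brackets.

/n/ before /k/ (velar) → [ŋ]
/n/ before /tʃ/ (palatal) → [ɲ]

[igiŋkiɲtʃujli]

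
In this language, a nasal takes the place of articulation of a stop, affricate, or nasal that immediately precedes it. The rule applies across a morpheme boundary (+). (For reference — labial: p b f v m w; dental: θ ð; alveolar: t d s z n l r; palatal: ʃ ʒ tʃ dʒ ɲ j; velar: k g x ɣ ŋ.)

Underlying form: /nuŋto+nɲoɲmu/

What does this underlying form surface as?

[nuŋto+nnoɲɲu]

/ɲ/ after /n/ (alveolar) → [n]
/m/ after /ɲ/ (palatal) → [ɲ]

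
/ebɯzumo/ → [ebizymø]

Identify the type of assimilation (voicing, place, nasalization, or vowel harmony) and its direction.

vowel harmony, progressive

/ɯ/→[i] /u/→[y] /o/→[ø].
Vowels agree with the first vowel, so the harmony is progressive.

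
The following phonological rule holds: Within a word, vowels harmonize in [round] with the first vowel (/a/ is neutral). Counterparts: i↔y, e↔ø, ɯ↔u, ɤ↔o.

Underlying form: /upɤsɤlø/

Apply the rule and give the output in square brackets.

/ɤ/ harmonizes with /u/ ([+round]) → [o]
/ɤ/ harmonizes with /u/ ([+round]) → [o]

[uposolø]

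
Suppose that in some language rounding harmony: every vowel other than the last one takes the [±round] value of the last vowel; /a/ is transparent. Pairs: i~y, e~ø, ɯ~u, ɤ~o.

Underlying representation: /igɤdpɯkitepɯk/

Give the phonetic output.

no segment meets the rule's conditions; no change.

[igɤdpɯkitepɯk]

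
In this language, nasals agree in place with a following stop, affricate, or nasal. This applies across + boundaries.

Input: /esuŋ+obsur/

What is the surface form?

[esuŋ+obsur]

no segment meets the rule's conditions; no change.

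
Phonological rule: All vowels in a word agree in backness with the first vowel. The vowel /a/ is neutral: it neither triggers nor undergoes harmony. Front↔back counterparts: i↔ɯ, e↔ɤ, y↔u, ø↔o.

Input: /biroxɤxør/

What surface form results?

[birøxexør]

/o/ harmonizes with /i/ ([-back]) → [ø]
/ɤ/ harmonizes with /i/ ([-back]) → [e]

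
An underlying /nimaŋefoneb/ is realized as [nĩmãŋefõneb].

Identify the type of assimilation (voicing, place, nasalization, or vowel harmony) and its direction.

/i/→[ĩ] /a/→[ã] /o/→[õ].
Each target copies a feature from the following segment, so the direction is regressive.

nasalization, regressive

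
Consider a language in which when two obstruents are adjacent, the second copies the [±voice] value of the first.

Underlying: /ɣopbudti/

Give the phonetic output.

[ɣoppuddi]

/b/ after /p/ (voiceless) → [p]
/t/ after /d/ (voiced) → [d]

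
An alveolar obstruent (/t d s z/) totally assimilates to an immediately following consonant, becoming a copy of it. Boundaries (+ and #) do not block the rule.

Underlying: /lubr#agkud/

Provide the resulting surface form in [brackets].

[lubr#agkud]

no segment meets the rule's conditions; no change.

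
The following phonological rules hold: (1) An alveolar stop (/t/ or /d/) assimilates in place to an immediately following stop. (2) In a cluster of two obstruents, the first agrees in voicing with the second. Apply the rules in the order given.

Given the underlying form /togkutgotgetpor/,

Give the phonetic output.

Rule 1: /t/ before /g/ (velar) → [k]
Rule 1: /t/ before /g/ (velar) → [k]
Rule 1: /t/ before /p/ (labial) → [p]
After rule 1: togkukgokgeppor
Rule 2: /g/ before /k/ (voiceless) → [k]
Rule 2: /k/ before /g/ (voiced) → [g]
Rule 2: /k/ before /g/ (voiced) → [g]

[tokkuggoggeppor]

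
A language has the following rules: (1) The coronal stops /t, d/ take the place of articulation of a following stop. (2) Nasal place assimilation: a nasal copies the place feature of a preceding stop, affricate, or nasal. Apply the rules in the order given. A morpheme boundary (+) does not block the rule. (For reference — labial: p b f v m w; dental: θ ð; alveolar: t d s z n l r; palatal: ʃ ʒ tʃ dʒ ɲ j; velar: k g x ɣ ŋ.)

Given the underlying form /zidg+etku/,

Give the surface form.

[zigg+ekku]

Rule 1: /d/ before /g/ (velar) → [g]
Rule 1: /t/ before /k/ (velar) → [k]
After rule 1: zigg+ekku
Rule 2: no segment meets the rule's conditions; no change.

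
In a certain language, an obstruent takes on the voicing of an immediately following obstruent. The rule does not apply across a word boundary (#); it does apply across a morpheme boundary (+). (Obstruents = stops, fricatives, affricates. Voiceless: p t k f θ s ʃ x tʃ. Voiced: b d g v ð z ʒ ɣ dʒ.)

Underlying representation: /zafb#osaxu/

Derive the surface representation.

[zavb#osaxu]

/f/ before /b/ (voiced) → [v]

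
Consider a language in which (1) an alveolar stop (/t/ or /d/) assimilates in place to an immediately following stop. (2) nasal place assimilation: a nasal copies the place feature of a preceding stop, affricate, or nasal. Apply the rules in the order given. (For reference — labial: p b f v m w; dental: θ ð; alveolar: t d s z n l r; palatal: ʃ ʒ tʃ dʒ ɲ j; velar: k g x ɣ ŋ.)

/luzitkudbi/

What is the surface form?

Rule 1: /t/ before /k/ (velar) → [k]
Rule 1: /d/ before /b/ (labial) → [b]
After rule 1: luzikkubbi
Rule 2: no segment meets the rule's conditions; no change.

[luzikkubbi]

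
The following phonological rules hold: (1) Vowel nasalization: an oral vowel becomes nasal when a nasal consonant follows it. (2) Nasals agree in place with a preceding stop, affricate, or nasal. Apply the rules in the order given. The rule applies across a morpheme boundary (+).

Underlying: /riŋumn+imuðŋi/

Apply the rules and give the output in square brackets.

[rĩŋũmm+ĩmuðŋi]

Rule 1: /i/ before nasal /ŋ/ → [ĩ]
Rule 1: /u/ before nasal /m/ → [ũ]
Rule 1: /i/ before nasal /m/ → [ĩ]
After rule 1: rĩŋũmn+ĩmuðŋi
Rule 2: /n/ after /m/ (labial) → [m]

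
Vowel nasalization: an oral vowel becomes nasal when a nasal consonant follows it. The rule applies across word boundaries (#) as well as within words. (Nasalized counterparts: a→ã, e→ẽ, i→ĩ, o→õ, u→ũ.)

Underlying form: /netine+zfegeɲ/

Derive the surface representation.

/i/ before nasal /n/ → [ĩ]
/e/ before nasal /ɲ/ → [ẽ]

[netĩne+zfegẽɲ]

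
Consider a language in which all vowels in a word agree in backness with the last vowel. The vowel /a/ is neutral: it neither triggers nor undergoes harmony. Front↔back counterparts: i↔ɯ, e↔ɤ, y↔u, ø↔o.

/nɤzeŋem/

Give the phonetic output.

/ɤ/ harmonizes with /e/ ([-back]) → [e]

[nezeŋem]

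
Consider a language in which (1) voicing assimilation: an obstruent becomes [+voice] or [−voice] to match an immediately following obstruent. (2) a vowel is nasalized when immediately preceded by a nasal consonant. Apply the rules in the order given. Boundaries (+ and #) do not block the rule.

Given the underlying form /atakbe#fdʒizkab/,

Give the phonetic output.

[atagbe#vdʒiskab]

Rule 1: /k/ before /b/ (voiced) → [g]
Rule 1: /f/ before /dʒ/ (voiced) → [v]
Rule 1: /z/ before /k/ (voiceless) → [s]
After rule 1: atagbe#vdʒiskab
Rule 2: no segment meets the rule's conditions; no change.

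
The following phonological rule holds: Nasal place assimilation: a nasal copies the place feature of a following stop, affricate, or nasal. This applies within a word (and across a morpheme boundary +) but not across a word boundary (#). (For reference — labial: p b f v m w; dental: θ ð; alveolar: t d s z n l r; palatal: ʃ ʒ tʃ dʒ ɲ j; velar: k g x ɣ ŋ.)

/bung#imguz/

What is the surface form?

[buŋg#iŋguz]

/n/ before /g/ (velar) → [ŋ]
/m/ before /g/ (velar) → [ŋ]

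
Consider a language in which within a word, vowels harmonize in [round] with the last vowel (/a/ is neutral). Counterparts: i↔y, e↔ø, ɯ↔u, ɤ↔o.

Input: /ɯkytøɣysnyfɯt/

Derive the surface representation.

[ɯkiteɣisnifɯt]

/y/ harmonizes with /ɯ/ ([-round]) → [i]
/ø/ harmonizes with /ɯ/ ([-round]) → [e]
/y/ harmonizes with /ɯ/ ([-round]) → [i]
/y/ harmonizes with /ɯ/ ([-round]) → [i]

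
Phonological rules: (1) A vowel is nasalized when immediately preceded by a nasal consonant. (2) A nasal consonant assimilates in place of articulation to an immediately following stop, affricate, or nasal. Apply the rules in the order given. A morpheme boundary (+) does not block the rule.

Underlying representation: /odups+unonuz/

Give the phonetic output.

[odups+unõnũz]

Rule 1: /o/ after nasal /n/ → [õ]
Rule 1: /u/ after nasal /n/ → [ũ]
After rule 1: odups+unõnũz
Rule 2: no segment meets the rule's conditions; no change.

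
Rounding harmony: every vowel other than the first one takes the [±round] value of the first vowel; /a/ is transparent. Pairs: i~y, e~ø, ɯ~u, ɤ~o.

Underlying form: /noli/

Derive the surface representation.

[noly]

/i/ harmonizes with /o/ ([+round]) → [y]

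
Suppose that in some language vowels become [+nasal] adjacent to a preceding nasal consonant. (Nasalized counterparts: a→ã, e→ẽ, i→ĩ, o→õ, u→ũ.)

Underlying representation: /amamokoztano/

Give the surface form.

[amãmõkoztanõ]

/a/ after nasal /m/ → [ã]
/o/ after nasal /m/ → [õ]
/o/ after nasal /n/ → [õ]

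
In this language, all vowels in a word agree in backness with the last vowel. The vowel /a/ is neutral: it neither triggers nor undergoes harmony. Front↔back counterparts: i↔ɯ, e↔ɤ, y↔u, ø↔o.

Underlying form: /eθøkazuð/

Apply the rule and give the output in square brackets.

[ɤθokazuð]

/e/ harmonizes with /u/ ([+back]) → [ɤ]
/ø/ harmonizes with /u/ ([+back]) → [o]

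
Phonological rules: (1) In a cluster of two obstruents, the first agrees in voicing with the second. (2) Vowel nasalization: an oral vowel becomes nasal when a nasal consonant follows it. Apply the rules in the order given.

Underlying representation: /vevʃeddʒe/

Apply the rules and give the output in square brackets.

Rule 1: /v/ before /ʃ/ (voiceless) → [f]
After rule 1: vefʃeddʒe
Rule 2: no segment meets the rule's conditions; no change.

[vefʃeddʒe]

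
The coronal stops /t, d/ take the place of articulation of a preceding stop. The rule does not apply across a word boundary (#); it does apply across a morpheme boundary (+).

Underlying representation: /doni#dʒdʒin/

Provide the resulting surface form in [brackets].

no segment meets the rule's conditions; no change.

[doni#dʒdʒin]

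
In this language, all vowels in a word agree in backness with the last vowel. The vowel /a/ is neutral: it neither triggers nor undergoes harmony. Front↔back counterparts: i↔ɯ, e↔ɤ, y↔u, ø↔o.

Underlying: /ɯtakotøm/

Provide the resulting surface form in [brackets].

/ɯ/ harmonizes with /ø/ ([-back]) → [i]
/o/ harmonizes with /ø/ ([-back]) → [ø]

[itakøtøm]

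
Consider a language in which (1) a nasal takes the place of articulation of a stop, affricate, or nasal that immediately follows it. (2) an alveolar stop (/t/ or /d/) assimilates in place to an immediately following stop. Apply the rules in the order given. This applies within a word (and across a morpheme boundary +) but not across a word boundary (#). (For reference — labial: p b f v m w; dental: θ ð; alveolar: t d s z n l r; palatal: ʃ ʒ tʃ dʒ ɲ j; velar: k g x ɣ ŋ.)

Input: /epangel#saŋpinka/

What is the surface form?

Rule 1: /n/ before /g/ (velar) → [ŋ]
Rule 1: /ŋ/ before /p/ (labial) → [m]
Rule 1: /n/ before /k/ (velar) → [ŋ]
After rule 1: epaŋgel#sampiŋka
Rule 2: no segment meets the rule's conditions; no change.

[epaŋgel#sampiŋka]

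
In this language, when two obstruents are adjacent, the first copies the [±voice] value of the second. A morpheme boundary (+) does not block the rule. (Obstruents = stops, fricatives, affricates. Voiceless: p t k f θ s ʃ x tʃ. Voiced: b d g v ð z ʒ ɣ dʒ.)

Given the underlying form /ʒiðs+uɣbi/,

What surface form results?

/ð/ before /s/ (voiceless) → [θ]

[ʒiθs+uɣbi]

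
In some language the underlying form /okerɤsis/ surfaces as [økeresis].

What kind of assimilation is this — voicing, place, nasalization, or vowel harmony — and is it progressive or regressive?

vowel harmony, regressive

/o/→[ø] /ɤ/→[e].
Vowels agree with the last vowel, so the harmony is regressive.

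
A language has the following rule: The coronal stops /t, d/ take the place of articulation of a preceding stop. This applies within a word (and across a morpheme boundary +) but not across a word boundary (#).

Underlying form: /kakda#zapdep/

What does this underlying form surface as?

[kakga#zapbep]

/d/ after /k/ (velar) → [g]
/d/ after /p/ (labial) → [b]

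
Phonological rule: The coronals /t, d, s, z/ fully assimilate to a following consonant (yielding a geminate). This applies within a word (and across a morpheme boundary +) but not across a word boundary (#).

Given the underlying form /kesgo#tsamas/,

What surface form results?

/s/ before /g/ → [g] (total assimilation)
/t/ before /s/ → [s] (total assimilation)

[keggo#ssamas]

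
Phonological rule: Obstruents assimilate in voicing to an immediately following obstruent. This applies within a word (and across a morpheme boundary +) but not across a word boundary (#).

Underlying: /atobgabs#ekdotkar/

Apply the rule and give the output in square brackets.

/b/ before /s/ (voiceless) → [p]
/k/ before /d/ (voiced) → [g]

[atobgaps#egdotkar]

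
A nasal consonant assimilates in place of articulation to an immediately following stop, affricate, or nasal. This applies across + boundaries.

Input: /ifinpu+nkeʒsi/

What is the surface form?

/n/ before /p/ (labial) → [m]
/n/ before /k/ (velar) → [ŋ]

[ifimpu+ŋkeʒsi]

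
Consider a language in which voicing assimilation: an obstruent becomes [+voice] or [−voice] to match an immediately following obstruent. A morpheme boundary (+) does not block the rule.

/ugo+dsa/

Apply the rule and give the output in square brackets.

/d/ before /s/ (voiceless) → [t]

[ugo+tsa]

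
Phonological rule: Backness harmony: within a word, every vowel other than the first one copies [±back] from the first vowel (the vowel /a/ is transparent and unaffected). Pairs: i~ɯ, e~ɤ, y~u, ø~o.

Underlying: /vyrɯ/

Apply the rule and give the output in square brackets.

[vyri]

/ɯ/ harmonizes with /y/ ([-back]) → [i]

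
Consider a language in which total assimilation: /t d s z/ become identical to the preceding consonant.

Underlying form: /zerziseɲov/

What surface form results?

[zerriseɲov]

/z/ after /r/ → [r] (total assimilation)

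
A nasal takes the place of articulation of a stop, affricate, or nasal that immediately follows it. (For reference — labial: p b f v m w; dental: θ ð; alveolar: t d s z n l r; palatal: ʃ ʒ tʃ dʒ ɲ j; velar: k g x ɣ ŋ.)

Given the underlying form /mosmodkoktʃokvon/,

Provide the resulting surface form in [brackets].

no segment meets the rule's conditions; no change.

[mosmodkoktʃokvon]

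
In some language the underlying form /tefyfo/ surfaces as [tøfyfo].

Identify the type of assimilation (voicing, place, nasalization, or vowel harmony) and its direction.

vowel harmony, regressive

/e/→[ø].
Vowels agree with the last vowel, so the harmony is regressive.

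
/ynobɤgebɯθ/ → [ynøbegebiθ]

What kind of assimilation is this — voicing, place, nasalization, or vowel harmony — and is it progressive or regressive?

vowel harmony, progressive

/o/→[ø] /ɤ/→[e] /ɯ/→[i].
Vowels agree with the first vowel, so the harmony is progressive.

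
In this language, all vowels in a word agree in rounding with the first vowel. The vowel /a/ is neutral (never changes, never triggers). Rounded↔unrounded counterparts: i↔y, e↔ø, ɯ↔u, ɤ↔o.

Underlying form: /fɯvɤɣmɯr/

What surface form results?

no segment meets the rule's conditions; no change.

[fɯvɤɣmɯr]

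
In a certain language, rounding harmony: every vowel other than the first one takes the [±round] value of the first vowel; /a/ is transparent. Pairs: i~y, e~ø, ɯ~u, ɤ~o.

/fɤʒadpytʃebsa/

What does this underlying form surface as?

[fɤʒadpitʃebsa]

/y/ harmonizes with /ɤ/ ([-round]) → [i]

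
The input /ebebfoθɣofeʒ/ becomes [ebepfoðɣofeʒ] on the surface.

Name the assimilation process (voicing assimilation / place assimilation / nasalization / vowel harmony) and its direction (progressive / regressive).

voicing assimilation, regressive

/b/→[p] /θ/→[ð].
Each target copies a feature from the following segment, so the direction is regressive.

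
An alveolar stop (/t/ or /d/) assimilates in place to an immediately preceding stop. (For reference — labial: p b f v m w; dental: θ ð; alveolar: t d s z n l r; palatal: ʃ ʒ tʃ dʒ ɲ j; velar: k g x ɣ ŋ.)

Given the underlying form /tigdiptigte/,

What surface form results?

[tiggippigke]

/d/ after /g/ (velar) → [g]
/t/ after /p/ (labial) → [p]
/t/ after /g/ (velar) → [k]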